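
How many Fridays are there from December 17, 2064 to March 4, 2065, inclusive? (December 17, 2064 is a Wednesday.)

11

December 17, 2064 is a Wednesday; the first Friday on or after it is December 19, 2064 (2 days later).
From December 19, 2064 to March 4, 2065: 12 + 31 + 28 + 4 = 75 days (rest of December, January, February, March).
75 ÷ 7 = 10 full weeks with remainder 5, so 10 more Fridays after the first → 11.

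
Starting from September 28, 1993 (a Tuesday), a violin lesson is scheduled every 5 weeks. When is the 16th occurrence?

March 7, 1995

The 16th occurrence is 15 intervals after the first: 15 × 35 = 525 days after September 28, 1993.
September has 30 days — 2 days to the end of September leaves 523.
From end of September to end of 1993 is 92 days (431 left).
1994 has 365 days (66 left).
January has 31 days (35 left).
February has 28 days (7 left).
7 days into March → March 7, 1995.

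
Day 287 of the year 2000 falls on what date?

13 October 2000

January has 31 days (287 − 31 = 256 remain).
February has 29 days (256 − 29 = 227 remain).
March has 31 days (227 − 31 = 196 remain).
April has 30 days (196 − 30 = 166 remain).
May has 31 days (166 − 31 = 135 remain).
June has 30 days (135 − 30 = 105 remain).
July has 31 days (105 − 31 = 74 remain).
August has 31 days (74 − 31 = 43 remain).
September has 30 days (43 − 30 = 13 remain).
13 into October → October 13.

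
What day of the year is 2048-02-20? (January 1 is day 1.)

Days in months before February: 31 = 31.
Plus 20 days into February → day 51.

51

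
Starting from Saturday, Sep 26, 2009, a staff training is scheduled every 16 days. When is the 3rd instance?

Oct 28, 2009

The 3rd occurrence is 2 intervals after the first: 2 × 16 = 32 days after Sep 26, 2009.
Sep has 30 days — 4 days to the end of Sep leaves 28.
28 days into Oct → Oct 28, 2009.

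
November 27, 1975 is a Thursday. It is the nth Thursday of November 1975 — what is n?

4th

Day 27 falls in week ⌈27/7⌉ of the month.
Days 1–7 hold the 1st Thursday, 8–14 the 2nd, 15–21 the 3rd, 22–28 the 4th, 29–31 the 5th.
27 is in the range for the 4th.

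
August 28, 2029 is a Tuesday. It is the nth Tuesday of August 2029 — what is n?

Day 28 falls in week ⌈28/7⌉ of the month.
Days 1–7 hold the 1st Tuesday, 8–14 the 2nd, 15–21 the 3rd, 22–28 the 4th, 29–31 the 5th.
28 is in the range for the 4th.

4th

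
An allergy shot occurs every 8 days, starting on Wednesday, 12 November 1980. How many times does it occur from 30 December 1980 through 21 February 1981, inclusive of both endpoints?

Occurrences land 8·i days after 12 November 1980 for i = 0, 1, 2, …
30 December 1980 is 48 days after the start; 48 ÷ 8 = 6 remainder 0. First occurrence in the window: #7 on 30 December 1980 (6×8 = 48 days in).
21 February 1981 is 101 days after the start; 101 ÷ 8 = 12 remainder 5. Last occurrence in the window: #13 on 16 February 1981.
Occurrences #7 through #13: 7 in total.

7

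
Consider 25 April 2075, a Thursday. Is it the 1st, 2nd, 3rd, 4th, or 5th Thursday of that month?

Day 25 falls in week ⌈25/7⌉ of the month.
Days 1–7 hold the 1st Thursday, 8–14 the 2nd, 15–21 the 3rd, 22–28 the 4th, 29–31 the 5th.
25 is in the range for the 4th.

4th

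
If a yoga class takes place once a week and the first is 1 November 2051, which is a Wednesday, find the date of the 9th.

27 December 2051

The 9th occurrence is 8 intervals after the first: 8 × 7 = 56 days after 1 November 2051.
November has 30 days — 29 days to the end of November leaves 27.
27 days into December → 27 December 2051.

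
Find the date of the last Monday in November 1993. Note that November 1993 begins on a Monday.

November 1993 begins on a Monday, so the first Monday is November 1.
November 1993 has 30 days. Adding weeks: 1, 8, 15, 22, 29 — the last one ≤ 30 is the 29th.

1993-11-29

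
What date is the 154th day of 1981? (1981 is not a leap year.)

Jun 3, 1981

Jan has 31 days (154 − 31 = 123 remain).
Feb has 28 days (123 − 28 = 95 remain).
Mar has 31 days (95 − 31 = 64 remain).
Apr has 30 days (64 − 30 = 34 remain).
May has 31 days (34 − 31 = 3 remain).
3 into Jun → Jun 3.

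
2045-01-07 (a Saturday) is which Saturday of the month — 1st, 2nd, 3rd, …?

1st

Day 7 falls in week ⌈7/7⌉ of the month.
Days 1–7 hold the 1st Saturday, 8–14 the 2nd, 15–21 the 3rd, 22–28 the 4th, 29–31 the 5th.
7 is in the range for the 1st.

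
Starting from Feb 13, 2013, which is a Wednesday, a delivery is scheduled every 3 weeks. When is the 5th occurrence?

May 8, 2013

The 5th occurrence is 4 intervals after the first: 4 × 21 = 84 days after Feb 13, 2013.
Feb has 28 days — 15 days to the end of Feb leaves 69.
Mar has 31 days (38 left).
Apr has 30 days (8 left).
8 days into May → May 8, 2013.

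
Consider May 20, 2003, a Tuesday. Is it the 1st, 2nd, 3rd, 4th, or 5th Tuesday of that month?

Day 20 falls in week ⌈20/7⌉ of the month.
Days 1–7 hold the 1st Tuesday, 8–14 the 2nd, 15–21 the 3rd, 22–28 the 4th, 29–31 the 5th.
20 is in the range for the 3rd.

3rd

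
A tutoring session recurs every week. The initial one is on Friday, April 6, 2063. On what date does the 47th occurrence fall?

The 47th occurrence is 46 intervals after the first: 46 × 7 = 322 days after April 6, 2063.
April has 30 days — 24 days to the end of April leaves 298.
May has 31 days (267 left).
June has 30 days (237 left).
July has 31 days (206 left).
August has 31 days (175 left).
September has 30 days (145 left).
October has 31 days (114 left).
November has 30 days (84 left).
December has 31 days (53 left).
January has 31 days (22 left).
22 days into February → February 22, 2064.

February 22, 2064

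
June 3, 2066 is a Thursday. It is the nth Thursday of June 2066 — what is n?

Day 3 falls in week ⌈3/7⌉ of the month.
Days 1–7 hold the 1st Thursday, 8–14 the 2nd, 15–21 the 3rd, 22–28 the 4th, 29–31 the 5th.
3 is in the range for the 1st.

1st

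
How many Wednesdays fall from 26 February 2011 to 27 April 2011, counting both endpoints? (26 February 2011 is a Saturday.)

9

26 February 2011 is a Saturday; the first Wednesday on or after it is 2 March 2011 (4 days later).
From 2 March 2011 to 27 April 2011: 29 + 27 = 56 days (rest of March, April).
56 ÷ 7 = 8 full weeks with remainder 0, so 8 more Wednesdays after the first → 9.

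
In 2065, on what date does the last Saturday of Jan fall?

Jan 31, 2065

Jan 2065 begins on a Thursday, so the first Saturday is Jan 3 (2 days later).
Jan 2065 has 31 days. Adding weeks: 3, 10, 17, 24, 31 — the last one ≤ 31 is the 31st.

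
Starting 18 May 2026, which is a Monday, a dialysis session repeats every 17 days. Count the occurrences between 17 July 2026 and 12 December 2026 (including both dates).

Occurrences land 17·i days after 18 May 2026 for i = 0, 1, 2, …
17 July 2026 is 60 days after the start; 60 ÷ 17 = 3 remainder 9; since the remainder is 9, round up to i = 4. First occurrence in the window: #5 on 25 July 2026 (4×17 = 68 days in).
12 December 2026 is 208 days after the start; 208 ÷ 17 = 12 remainder 4. Last occurrence in the window: #13 on 8 December 2026.
Occurrences #5 through #13: 9 in total.

9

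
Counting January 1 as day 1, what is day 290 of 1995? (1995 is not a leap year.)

January has 31 days (290 − 31 = 259 remain).
February has 28 days (259 − 28 = 231 remain).
March has 31 days (231 − 31 = 200 remain).
April has 30 days (200 − 30 = 170 remain).
May has 31 days (170 − 31 = 139 remain).
June has 30 days (139 − 30 = 109 remain).
July has 31 days (109 − 31 = 78 remain).
August has 31 days (78 − 31 = 47 remain).
September has 30 days (47 − 30 = 17 remain).
17 into October → October 17.

1995-10-17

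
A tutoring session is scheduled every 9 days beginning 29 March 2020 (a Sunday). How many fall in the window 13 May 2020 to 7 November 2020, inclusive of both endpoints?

Occurrences land 9·i days after 29 March 2020 for i = 0, 1, 2, …
13 May 2020 is 45 days after the start; 45 ÷ 9 = 5 remainder 0. First occurrence in the window: #6 on 13 May 2020 (5×9 = 45 days in).
7 November 2020 is 223 days after the start; 223 ÷ 9 = 24 remainder 7. Last occurrence in the window: #25 on 31 October 2020.
Occurrences #6 through #25: 20 in total.

20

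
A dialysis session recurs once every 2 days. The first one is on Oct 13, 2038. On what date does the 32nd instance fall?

The 32nd occurrence is 31 intervals after the first: 31 × 2 = 62 days after Oct 13, 2038.
Oct has 31 days — 18 days to the end of Oct leaves 44.
Nov has 30 days (14 left).
14 days into Dec → Dec 14, 2038.

Dec 14, 2038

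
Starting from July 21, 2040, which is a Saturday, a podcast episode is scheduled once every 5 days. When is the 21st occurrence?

The 21st occurrence is 20 intervals after the first: 20 × 5 = 100 days after July 21, 2040.
July has 31 days — 10 days to the end of July leaves 90.
August has 31 days (59 left).
September has 30 days (29 left).
29 days into October → October 29, 2040.

October 29, 2040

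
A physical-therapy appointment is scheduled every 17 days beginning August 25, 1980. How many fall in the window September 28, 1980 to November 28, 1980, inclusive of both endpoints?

4

Occurrences land 17·i days after August 25, 1980 for i = 0, 1, 2, …
September 28, 1980 is 34 days after the start; 34 ÷ 17 = 2 remainder 0. First occurrence in the window: #3 on September 28, 1980 (2×17 = 34 days in).
November 28, 1980 is 95 days after the start; 95 ÷ 17 = 5 remainder 10. Last occurrence in the window: #6 on November 18, 1980.
Occurrences #3 through #6: 4 in total.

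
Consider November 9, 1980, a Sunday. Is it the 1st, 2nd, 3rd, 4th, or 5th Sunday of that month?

2nd

Day 9 falls in week ⌈9/7⌉ of the month.
Days 1–7 hold the 1st Sunday, 8–14 the 2nd, 15–21 the 3rd, 22–28 the 4th, 29–31 the 5th.
9 is in the range for the 2nd.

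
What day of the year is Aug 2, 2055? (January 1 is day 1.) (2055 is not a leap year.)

Days in months before Aug: 31 + 28 + 31 + 30 + 31 + 30 + 31 = 212.
Plus 2 days into Aug → day 214.

214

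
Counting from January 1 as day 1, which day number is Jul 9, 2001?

Days in months before Jul: 31 + 28 + 31 + 30 + 31 + 30 = 181.
Plus 9 days into Jul → day 190.

190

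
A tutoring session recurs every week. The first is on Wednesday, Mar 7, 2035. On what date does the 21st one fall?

The 21st occurrence is 20 intervals after the first: 20 × 7 = 140 days after Mar 7, 2035.
Mar has 31 days — 24 days to the end of Mar leaves 116.
Apr has 30 days (86 left).
May has 31 days (55 left).
Jun has 30 days (25 left).
25 days into Jul → Jul 25, 2035.

Jul 25, 2035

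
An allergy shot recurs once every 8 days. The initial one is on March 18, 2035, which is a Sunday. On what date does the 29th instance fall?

The 29th occurrence is 28 intervals after the first: 28 × 8 = 224 days after March 18, 2035.
March has 31 days — 13 days to the end of March leaves 211.
April has 30 days (181 left).
May has 31 days (150 left).
June has 30 days (120 left).
July has 31 days (89 left).
August has 31 days (58 left).
September has 30 days (28 left).
28 days into October → October 28, 2035.

October 28, 2035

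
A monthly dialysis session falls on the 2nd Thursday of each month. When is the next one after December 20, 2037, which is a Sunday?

January 14, 2038

December 2037 starts on a Tuesday; its first Thursday is the 3rd, so the 2nd Thursday is the 10th — December 10, 2037.
That is not after December 20, 2037, so look at January 2038.
January 2038 starts on a Friday; its first Thursday is the 7th, so the 2nd Thursday is the 14th — January 14, 2038.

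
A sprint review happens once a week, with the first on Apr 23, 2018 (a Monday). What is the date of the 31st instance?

Nov 19, 2018

The 31st occurrence is 30 intervals after the first: 30 × 7 = 210 days after Apr 23, 2018.
Apr has 30 days — 7 days to the end of Apr leaves 203.
May has 31 days (172 left).
Jun has 30 days (142 left).
Jul has 31 days (111 left).
Aug has 31 days (80 left).
Sep has 30 days (50 left).
Oct has 31 days (19 left).
19 days into Nov → Nov 19, 2018.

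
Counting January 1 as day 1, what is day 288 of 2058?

January has 31 days (288 − 31 = 257 remain).
February has 28 days (257 − 28 = 229 remain).
March has 31 days (229 − 31 = 198 remain).
April has 30 days (198 − 30 = 168 remain).
May has 31 days (168 − 31 = 137 remain).
June has 30 days (137 − 30 = 107 remain).
July has 31 days (107 − 31 = 76 remain).
August has 31 days (76 − 31 = 45 remain).
September has 30 days (45 − 30 = 15 remain).
15 into October → October 15.

15 October 2058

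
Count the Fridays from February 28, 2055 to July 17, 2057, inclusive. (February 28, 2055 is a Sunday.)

124

February 28, 2055 is a Sunday; the first Friday on or after it is March 5, 2055 (5 days later).
From March 5, 2055 to July 17, 2057: 301 + 366 + 198 = 865 days (rest of 2055, 2056, to July 17, 2057 in 2057).
865 ÷ 7 = 123 full weeks with remainder 4, so 123 more Fridays after the first → 124.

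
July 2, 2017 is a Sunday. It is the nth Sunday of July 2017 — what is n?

Day 2 falls in week ⌈2/7⌉ of the month.
Days 1–7 hold the 1st Sunday, 8–14 the 2nd, 15–21 the 3rd, 22–28 the 4th, 29–31 the 5th.
2 is in the range for the 1st.

1st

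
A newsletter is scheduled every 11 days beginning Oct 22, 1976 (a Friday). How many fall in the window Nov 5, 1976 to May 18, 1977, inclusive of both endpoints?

Occurrences land 11·i days after Oct 22, 1976 for i = 0, 1, 2, …
Nov 5, 1976 is 14 days after the start; 14 ÷ 11 = 1 remainder 3; since the remainder is 3, round up to i = 2. First occurrence in the window: #3 on Nov 13, 1976 (2×11 = 22 days in).
May 18, 1977 is 208 days after the start; 208 ÷ 11 = 18 remainder 10. Last occurrence in the window: #19 on May 8, 1977.
Occurrences #3 through #19: 17 in total.

17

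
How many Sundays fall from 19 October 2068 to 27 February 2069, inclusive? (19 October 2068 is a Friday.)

19 October 2068 is a Friday; the first Sunday on or after it is 21 October 2068 (2 days later).
From 21 October 2068 to 27 February 2069: 10 + 30 + 31 + 31 + 27 = 129 days (rest of October, November, December, January, February).
129 ÷ 7 = 18 full weeks with remainder 3, so 18 more Sundays after the first → 19.

19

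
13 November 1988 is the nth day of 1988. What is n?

318

Days in months before November: 31 + 29 + 31 + 30 + 31 + 30 + 31 + 31 + 30 + 31 = 305.
Plus 13 days into November → day 318.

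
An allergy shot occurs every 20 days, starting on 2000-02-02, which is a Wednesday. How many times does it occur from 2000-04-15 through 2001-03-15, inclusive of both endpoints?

17

Occurrences land 20·i days after 2000-02-02 for i = 0, 1, 2, …
2000-04-15 is 73 days after the start; 73 ÷ 20 = 3 remainder 13; since the remainder is 13, round up to i = 4. First occurrence in the window: #5 on 2000-04-22 (4×20 = 80 days in).
2001-03-15 is 407 days after the start; 407 ÷ 20 = 20 remainder 7. Last occurrence in the window: #21 on 2001-03-08.
Occurrences #5 through #21: 17 in total.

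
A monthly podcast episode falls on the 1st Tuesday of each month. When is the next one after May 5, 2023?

Jun 6, 2023

May 2023 starts on a Monday, so its 1st Tuesday is May 2, 2023 (1 day in).
That is not after May 5, 2023, so look at Jun 2023.
Jun 2023 starts on a Thursday, so its 1st Tuesday is Jun 6, 2023 (5 days in).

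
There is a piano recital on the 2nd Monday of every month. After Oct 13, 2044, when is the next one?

Nov 14, 2044

Oct 2044 starts on a Saturday; its first Monday is the 3rd, so the 2nd Monday is the 10th — Oct 10, 2044.
That is not after Oct 13, 2044, so look at Nov 2044.
Nov 2044 starts on a Tuesday; its first Monday is the 7th, so the 2nd Monday is the 14th — Nov 14, 2044.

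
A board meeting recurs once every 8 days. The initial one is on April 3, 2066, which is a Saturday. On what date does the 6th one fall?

May 13, 2066

The 6th occurrence is 5 intervals after the first: 5 × 8 = 40 days after April 3, 2066.
April has 30 days — 27 days to the end of April leaves 13.
13 days into May → May 13, 2066.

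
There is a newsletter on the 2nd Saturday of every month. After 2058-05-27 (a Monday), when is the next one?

May 2058 starts on a Wednesday; its first Saturday is the 4th, so the 2nd Saturday is the 11th — 2058-05-11.
That is not after 2058-05-27, so look at June 2058.
June 2058 starts on a Saturday; its first Saturday is the 1st, so the 2nd Saturday is the 8th — 2058-06-08.

2058-06-08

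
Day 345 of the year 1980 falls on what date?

December 10, 1980

January has 31 days (345 − 31 = 314 remain).
February has 29 days (314 − 29 = 285 remain).
March has 31 days (285 − 31 = 254 remain).
April has 30 days (254 − 30 = 224 remain).
May has 31 days (224 − 31 = 193 remain).
June has 30 days (193 − 30 = 163 remain).
July has 31 days (163 − 31 = 132 remain).
August has 31 days (132 − 31 = 101 remain).
September has 30 days (101 − 30 = 71 remain).
October has 31 days (71 − 31 = 40 remain).
November has 30 days (40 − 30 = 10 remain).
10 into December → December 10.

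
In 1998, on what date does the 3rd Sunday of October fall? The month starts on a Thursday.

1998-10-18

October 1998 begins on a Thursday, so the first Sunday is October 4 (3 days later).
The 3rd Sunday is 2 weeks later: 4 + 14 = 18.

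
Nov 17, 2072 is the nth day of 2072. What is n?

Days in months before Nov: 31 + 29 + 31 + 30 + 31 + 30 + 31 + 31 + 30 + 31 = 305.
Plus 17 days into Nov → day 322.

322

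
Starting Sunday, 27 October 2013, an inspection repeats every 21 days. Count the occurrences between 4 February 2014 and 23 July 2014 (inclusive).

Occurrences land 21·i days after 27 October 2013 for i = 0, 1, 2, …
4 February 2014 is 100 days after the start; 100 ÷ 21 = 4 remainder 16; since the remainder is 16, round up to i = 5. First occurrence in the window: #6 on 9 February 2014 (5×21 = 105 days in).
23 July 2014 is 269 days after the start; 269 ÷ 21 = 12 remainder 17. Last occurrence in the window: #13 on 6 July 2014.
Occurrences #6 through #13: 8 in total.

8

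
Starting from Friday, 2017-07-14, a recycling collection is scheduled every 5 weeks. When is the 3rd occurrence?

The 3rd occurrence is 2 intervals after the first: 2 × 35 = 70 days after 2017-07-14.
July has 31 days — 17 days to the end of July leaves 53.
August has 31 days (22 left).
22 days into September → 2017-09-22.

2017-09-22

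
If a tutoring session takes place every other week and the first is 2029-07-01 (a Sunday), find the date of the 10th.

The 10th occurrence is 9 intervals after the first: 9 × 14 = 126 days after 2029-07-01.
July has 31 days — 30 days to the end of July leaves 96.
August has 31 days (65 left).
September has 30 days (35 left).
October has 31 days (4 left).
4 days into November → 2029-11-04.

2029-11-04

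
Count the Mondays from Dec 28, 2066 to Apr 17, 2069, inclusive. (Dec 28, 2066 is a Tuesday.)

Dec 28, 2066 is a Tuesday; the first Monday on or after it is Jan 3, 2067 (6 days later).
From Jan 3, 2067 to Apr 17, 2069: 362 + 366 + 107 = 835 days (rest of 2067, 2068, to Apr 17, 2069 in 2069).
835 ÷ 7 = 119 full weeks with remainder 2, so 119 more Mondays after the first → 120.

120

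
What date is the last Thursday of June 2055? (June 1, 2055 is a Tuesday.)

June 2055 begins on a Tuesday, so the first Thursday is June 3 (2 days later).
June 2055 has 30 days. Adding weeks: 3, 10, 17, 24 — the last one ≤ 30 is the 24th.

24 June 2055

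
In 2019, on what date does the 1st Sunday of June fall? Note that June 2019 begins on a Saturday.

June 2019 begins on a Saturday, so the first Sunday is June 2 (1 day later).

June 2, 2019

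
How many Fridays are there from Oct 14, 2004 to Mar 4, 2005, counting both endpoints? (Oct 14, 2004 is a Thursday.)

Oct 14, 2004 is a Thursday; the first Friday on or after it is Oct 15, 2004 (1 day later).
From Oct 15, 2004 to Mar 4, 2005: 16 + 30 + 31 + 31 + 28 + 4 = 140 days (rest of Oct, Nov, Dec, Jan, Feb, Mar).
140 ÷ 7 = 20 full weeks with remainder 0, so 20 more Fridays after the first → 21.

21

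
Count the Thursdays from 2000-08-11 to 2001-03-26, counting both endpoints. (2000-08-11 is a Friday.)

2000-08-11 is a Friday; the first Thursday on or after it is 2000-08-17 (6 days later).
From 2000-08-17 to 2001-03-26: 14 + 30 + 31 + 30 + 31 + 31 + 28 + 26 = 221 days (rest of August, September, October, November, December, January, February, March).
221 ÷ 7 = 31 full weeks with remainder 4, so 31 more Thursdays after the first → 32.

32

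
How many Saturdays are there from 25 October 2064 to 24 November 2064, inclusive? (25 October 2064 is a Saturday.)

5

25 October 2064 is a Saturday; the first Saturday on or after it is 25 October 2064.
From 25 October 2064 to 24 November 2064: 6 + 24 = 30 days (rest of October, November).
30 ÷ 7 = 4 full weeks with remainder 2, so 4 more Saturdays after the first → 5.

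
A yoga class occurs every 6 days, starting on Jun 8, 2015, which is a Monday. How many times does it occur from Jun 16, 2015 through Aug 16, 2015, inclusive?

Occurrences land 6·i days after Jun 8, 2015 for i = 0, 1, 2, …
Jun 16, 2015 is 8 days after the start; 8 ÷ 6 = 1 remainder 2; since the remainder is 2, round up to i = 2. First occurrence in the window: #3 on Jun 20, 2015 (2×6 = 12 days in).
Aug 16, 2015 is 69 days after the start; 69 ÷ 6 = 11 remainder 3. Last occurrence in the window: #12 on Aug 13, 2015.
Occurrences #3 through #12: 10 in total.

10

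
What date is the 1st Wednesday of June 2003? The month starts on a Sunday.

4 June 2003

June 2003 begins on a Sunday, so the first Wednesday is June 4 (3 days later).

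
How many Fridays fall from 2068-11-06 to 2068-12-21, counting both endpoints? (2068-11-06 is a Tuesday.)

2068-11-06 is a Tuesday; the first Friday on or after it is 2068-11-09 (3 days later).
From 2068-11-09 to 2068-12-21: 21 + 21 = 42 days (rest of November, December).
42 ÷ 7 = 6 full weeks with remainder 0, so 6 more Fridays after the first → 7.

7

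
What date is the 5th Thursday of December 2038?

December 2038 begins on a Wednesday, so the first Thursday is December 2 (1 day later).
The 5th Thursday is 4 weeks later: 2 + 28 = 30.

30 December 2038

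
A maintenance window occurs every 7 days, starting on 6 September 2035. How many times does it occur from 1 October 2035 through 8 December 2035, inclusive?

10

Occurrences land 7·i days after 6 September 2035 for i = 0, 1, 2, …
1 October 2035 is 25 days after the start; 25 ÷ 7 = 3 remainder 4; since the remainder is 4, round up to i = 4. First occurrence in the window: #5 on 4 October 2035 (4×7 = 28 days in).
8 December 2035 is 93 days after the start; 93 ÷ 7 = 13 remainder 2. Last occurrence in the window: #14 on 6 December 2035.
Occurrences #5 through #14: 10 in total.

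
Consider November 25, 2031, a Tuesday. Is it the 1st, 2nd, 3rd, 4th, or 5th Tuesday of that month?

Day 25 falls in week ⌈25/7⌉ of the month.
Days 1–7 hold the 1st Tuesday, 8–14 the 2nd, 15–21 the 3rd, 22–28 the 4th, 29–31 the 5th.
25 is in the range for the 4th.

4th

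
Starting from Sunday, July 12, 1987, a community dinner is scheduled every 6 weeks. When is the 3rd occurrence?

October 4, 1987

The 3rd occurrence is 2 intervals after the first: 2 × 42 = 84 days after July 12, 1987.
July has 31 days — 19 days to the end of July leaves 65.
August has 31 days (34 left).
September has 30 days (4 left).
4 days into October → October 4, 1987.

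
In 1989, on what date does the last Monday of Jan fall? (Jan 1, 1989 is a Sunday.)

Jan 30, 1989

Jan 1989 begins on a Sunday, so the first Monday is Jan 2 (1 day later).
Jan 1989 has 31 days. Adding weeks: 2, 9, 16, 23, 30 — the last one ≤ 31 is the 30th.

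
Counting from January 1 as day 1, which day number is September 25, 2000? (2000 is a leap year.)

269

Days in months before September: 31 + 29 + 31 + 30 + 31 + 30 + 31 + 31 = 244.
Plus 25 days into September → day 269.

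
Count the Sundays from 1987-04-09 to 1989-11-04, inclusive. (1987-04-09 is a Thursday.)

134

1987-04-09 is a Thursday; the first Sunday on or after it is 1987-04-12 (3 days later).
From 1987-04-12 to 1989-11-04: 263 + 366 + 308 = 937 days (rest of 1987, 1988, to 1989-11-04 in 1989).
937 ÷ 7 = 133 full weeks with remainder 6, so 133 more Sundays after the first → 134.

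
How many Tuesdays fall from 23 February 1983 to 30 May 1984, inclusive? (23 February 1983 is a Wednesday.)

23 February 1983 is a Wednesday; the first Tuesday on or after it is 1 March 1983 (6 days later).
From 1 March 1983 to 30 May 1984: 305 + 151 = 456 days (rest of 1983, to 30 May 1984 in 1984).
456 ÷ 7 = 65 full weeks with remainder 1, so 65 more Tuesdays after the first → 66.

66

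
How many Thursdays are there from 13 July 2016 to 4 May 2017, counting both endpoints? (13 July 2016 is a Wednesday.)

13 July 2016 is a Wednesday; the first Thursday on or after it is 14 July 2016 (1 day later).
From 14 July 2016 to 4 May 2017: 17 + 31 + 30 + 31 + 30 + 31 + 31 + 28 + 31 + 30 + 4 = 294 days (rest of July, August, September, October, November, December, January, February, March, April, May).
294 ÷ 7 = 42 full weeks with remainder 0, so 42 more Thursdays after the first → 43.

43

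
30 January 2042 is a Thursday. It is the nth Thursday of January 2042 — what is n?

Day 30 falls in week ⌈30/7⌉ of the month.
Days 1–7 hold the 1st Thursday, 8–14 the 2nd, 15–21 the 3rd, 22–28 the 4th, 29–31 the 5th.
30 is in the range for the 5th.

5th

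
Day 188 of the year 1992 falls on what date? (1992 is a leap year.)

January has 31 days (188 − 31 = 157 remain).
February has 29 days (157 − 29 = 128 remain).
March has 31 days (128 − 31 = 97 remain).
April has 30 days (97 − 30 = 67 remain).
May has 31 days (67 − 31 = 36 remain).
June has 30 days (36 − 30 = 6 remain).
6 into July → July 6.

1992-07-06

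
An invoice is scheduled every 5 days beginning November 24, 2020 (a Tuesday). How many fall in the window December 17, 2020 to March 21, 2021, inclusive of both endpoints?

19

Occurrences land 5·i days after November 24, 2020 for i = 0, 1, 2, …
December 17, 2020 is 23 days after the start; 23 ÷ 5 = 4 remainder 3; since the remainder is 3, round up to i = 5. First occurrence in the window: #6 on December 19, 2020 (5×5 = 25 days in).
March 21, 2021 is 117 days after the start; 117 ÷ 5 = 23 remainder 2. Last occurrence in the window: #24 on March 19, 2021.
Occurrences #6 through #24: 19 in total.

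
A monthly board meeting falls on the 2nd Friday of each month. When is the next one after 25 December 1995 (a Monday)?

December 1995 starts on a Friday; its first Friday is the 1st, so the 2nd Friday is the 8th — 8 December 1995.
That is not after 25 December 1995, so look at January 1996.
January 1996 starts on a Monday; its first Friday is the 5th, so the 2nd Friday is the 12th — 12 January 1996.

12 January 1996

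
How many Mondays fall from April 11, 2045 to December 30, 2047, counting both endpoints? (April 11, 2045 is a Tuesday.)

142

April 11, 2045 is a Tuesday; the first Monday on or after it is April 17, 2045 (6 days later).
From April 17, 2045 to December 30, 2047: 258 + 365 + 364 = 987 days (rest of 2045, 2046, to December 30, 2047 in 2047).
987 ÷ 7 = 141 full weeks with remainder 0, so 141 more Mondays after the first → 142.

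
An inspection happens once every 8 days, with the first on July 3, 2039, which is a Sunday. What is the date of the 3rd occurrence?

The 3rd occurrence is 2 intervals after the first: 2 × 8 = 16 days after July 3, 2039.
16 days later is July 19, 2039.

July 19, 2039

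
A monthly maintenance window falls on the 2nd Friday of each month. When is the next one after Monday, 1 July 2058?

12 July 2058

July 2058 starts on a Monday; its first Friday is the 5th, so the 2nd Friday is the 12th — 12 July 2058.
12 July 2058 is after 1 July 2058, so that is the next one.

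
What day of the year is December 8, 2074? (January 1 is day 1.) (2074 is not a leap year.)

342

Days in months before December: 31 + 28 + 31 + 30 + 31 + 30 + 31 + 31 + 30 + 31 + 30 = 334.
Plus 8 days into December → day 342.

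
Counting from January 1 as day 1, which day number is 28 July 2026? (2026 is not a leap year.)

209

Days in months before July: 31 + 28 + 31 + 30 + 31 + 30 = 181.
Plus 28 days into July → day 209.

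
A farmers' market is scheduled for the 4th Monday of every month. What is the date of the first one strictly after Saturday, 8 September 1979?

24 September 1979

September 1979 starts on a Saturday; its first Monday is the 3rd, so the 4th Monday is the 24th — 24 September 1979.
24 September 1979 is after 8 September 1979, so that is the next one.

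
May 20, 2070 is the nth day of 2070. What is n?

140

Days in months before May: 31 + 28 + 31 + 30 = 120.
Plus 20 days into May → day 140.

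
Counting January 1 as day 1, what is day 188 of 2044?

6 July 2044

January has 31 days (188 − 31 = 157 remain).
February has 29 days (157 − 29 = 128 remain).
March has 31 days (128 − 31 = 97 remain).
April has 30 days (97 − 30 = 67 remain).
May has 31 days (67 − 31 = 36 remain).
June has 30 days (36 − 30 = 6 remain).
6 into July → July 6.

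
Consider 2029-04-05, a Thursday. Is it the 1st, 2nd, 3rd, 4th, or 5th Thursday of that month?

1st

Day 5 falls in week ⌈5/7⌉ of the month.
Days 1–7 hold the 1st Thursday, 8–14 the 2nd, 15–21 the 3rd, 22–28 the 4th, 29–31 the 5th.
5 is in the range for the 1st.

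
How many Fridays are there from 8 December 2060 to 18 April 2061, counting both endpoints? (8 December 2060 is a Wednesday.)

19

8 December 2060 is a Wednesday; the first Friday on or after it is 10 December 2060 (2 days later).
From 10 December 2060 to 18 April 2061: 21 + 31 + 28 + 31 + 18 = 129 days (rest of December, January, February, March, April).
129 ÷ 7 = 18 full weeks with remainder 3, so 18 more Fridays after the first → 19.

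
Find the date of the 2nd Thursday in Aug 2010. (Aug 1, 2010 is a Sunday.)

Aug 2010 begins on a Sunday, so the first Thursday is Aug 5 (4 days later).
The 2nd Thursday is 1 weeks later: 5 + 7 = 12.

Aug 12, 2010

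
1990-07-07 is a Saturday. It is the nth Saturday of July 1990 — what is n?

Day 7 falls in week ⌈7/7⌉ of the month.
Days 1–7 hold the 1st Saturday, 8–14 the 2nd, 15–21 the 3rd, 22–28 the 4th, 29–31 the 5th.
7 is in the range for the 1st.

1st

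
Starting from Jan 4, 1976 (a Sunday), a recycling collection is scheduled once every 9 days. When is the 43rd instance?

The 43rd occurrence is 42 intervals after the first: 42 × 9 = 378 days after Jan 4, 1976.
Jan has 31 days — 27 days to the end of Jan leaves 351.
Feb has 29 days (322 left).
Mar has 31 days (291 left).
Apr has 30 days (261 left).
May has 31 days (230 left).
Jun has 30 days (200 left).
Jul has 31 days (169 left).
Aug has 31 days (138 left).
Sep has 30 days (108 left).
Oct has 31 days (77 left).
Nov has 30 days (47 left).
Dec has 31 days (16 left).
16 days into Jan → Jan 16, 1977.

Jan 16, 1977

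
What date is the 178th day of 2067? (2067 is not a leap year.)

2067-06-27

January has 31 days (178 − 31 = 147 remain).
February has 28 days (147 − 28 = 119 remain).
March has 31 days (119 − 31 = 88 remain).
April has 30 days (88 − 30 = 58 remain).
May has 31 days (58 − 31 = 27 remain).
27 into June → June 27.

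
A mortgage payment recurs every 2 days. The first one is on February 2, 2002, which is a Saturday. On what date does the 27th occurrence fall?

The 27th occurrence is 26 intervals after the first: 26 × 2 = 52 days after February 2, 2002.
February has 28 days — 26 days to the end of February leaves 26.
26 days into March → March 26, 2002.

March 26, 2002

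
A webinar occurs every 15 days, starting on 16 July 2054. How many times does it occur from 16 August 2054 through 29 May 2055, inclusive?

Occurrences land 15·i days after 16 July 2054 for i = 0, 1, 2, …
16 August 2054 is 31 days after the start; 31 ÷ 15 = 2 remainder 1; since the remainder is 1, round up to i = 3. First occurrence in the window: #4 on 30 August 2054 (3×15 = 45 days in).
29 May 2055 is 317 days after the start; 317 ÷ 15 = 21 remainder 2. Last occurrence in the window: #22 on 27 May 2055.
Occurrences #4 through #22: 19 in total.

19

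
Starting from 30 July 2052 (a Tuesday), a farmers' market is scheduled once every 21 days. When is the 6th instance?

12 November 2052

The 6th occurrence is 5 intervals after the first: 5 × 21 = 105 days after 30 July 2052.
July has 31 days — 1 day to the end of July leaves 104.
August has 31 days (73 left).
September has 30 days (43 left).
October has 31 days (12 left).
12 days into November → 12 November 2052.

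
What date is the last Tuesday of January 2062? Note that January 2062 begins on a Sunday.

January 2062 begins on a Sunday, so the first Tuesday is January 3 (2 days later).
January 2062 has 31 days. Adding weeks: 3, 10, 17, 24, 31 — the last one ≤ 31 is the 31st.

31 January 2062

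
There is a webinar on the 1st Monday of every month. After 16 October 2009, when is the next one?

2 November 2009

October 2009 starts on a Thursday, so its 1st Monday is 5 October 2009 (4 days in).
That is not after 16 October 2009, so look at November 2009.
November 2009 starts on a Sunday, so its 1st Monday is 2 November 2009 (1 day in).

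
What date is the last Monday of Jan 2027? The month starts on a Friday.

Jan 2027 begins on a Friday, so the first Monday is Jan 4 (3 days later).
Jan 2027 has 31 days. Adding weeks: 4, 11, 18, 25 — the last one ≤ 31 is the 25th.

Jan 25, 2027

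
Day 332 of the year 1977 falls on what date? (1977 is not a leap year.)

Nov 28, 1977

Jan has 31 days (332 − 31 = 301 remain).
Feb has 28 days (301 − 28 = 273 remain).
Mar has 31 days (273 − 31 = 242 remain).
Apr has 30 days (242 − 30 = 212 remain).
May has 31 days (212 − 31 = 181 remain).
Jun has 30 days (181 − 30 = 151 remain).
Jul has 31 days (151 − 31 = 120 remain).
Aug has 31 days (120 − 31 = 89 remain).
Sep has 30 days (89 − 30 = 59 remain).
Oct has 31 days (59 − 31 = 28 remain).
28 into Nov → Nov 28.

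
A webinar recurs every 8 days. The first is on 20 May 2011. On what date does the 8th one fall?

15 July 2011

The 8th occurrence is 7 intervals after the first: 7 × 8 = 56 days after 20 May 2011.
May has 31 days — 11 days to the end of May leaves 45.
June has 30 days (15 left).
15 days into July → 15 July 2011.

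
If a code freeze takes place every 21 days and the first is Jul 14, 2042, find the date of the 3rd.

Aug 25, 2042

The 3rd occurrence is 2 intervals after the first: 2 × 21 = 42 days after Jul 14, 2042.
Jul has 31 days — 17 days to the end of Jul leaves 25.
25 days into Aug → Aug 25, 2042.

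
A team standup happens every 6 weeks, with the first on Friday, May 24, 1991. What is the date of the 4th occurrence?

September 27, 1991

The 4th occurrence is 3 intervals after the first: 3 × 42 = 126 days after May 24, 1991.
May has 31 days — 7 days to the end of May leaves 119.
June has 30 days (89 left).
July has 31 days (58 left).
August has 31 days (27 left).
27 days into September → September 27, 1991.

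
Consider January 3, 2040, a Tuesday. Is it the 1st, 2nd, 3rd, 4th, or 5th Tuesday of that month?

1st

Day 3 falls in week ⌈3/7⌉ of the month.
Days 1–7 hold the 1st Tuesday, 8–14 the 2nd, 15–21 the 3rd, 22–28 the 4th, 29–31 the 5th.
3 is in the range for the 1st.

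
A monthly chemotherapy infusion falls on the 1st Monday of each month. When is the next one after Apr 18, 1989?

Apr 1989 starts on a Saturday, so its 1st Monday is Apr 3, 1989 (2 days in).
That is not after Apr 18, 1989, so look at May 1989.
May 1989 starts on a Monday, so its 1st Monday is May 1, 1989.

May 1, 1989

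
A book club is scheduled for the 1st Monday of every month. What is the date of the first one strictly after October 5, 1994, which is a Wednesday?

November 7, 1994

October 1994 starts on a Saturday, so its 1st Monday is October 3, 1994 (2 days in).
That is not after October 5, 1994, so look at November 1994.
November 1994 starts on a Tuesday, so its 1st Monday is November 7, 1994 (6 days in).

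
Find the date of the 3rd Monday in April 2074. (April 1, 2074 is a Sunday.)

April 2074 begins on a Sunday, so the first Monday is April 2 (1 day later).
The 3rd Monday is 2 weeks later: 2 + 14 = 16.

April 16, 2074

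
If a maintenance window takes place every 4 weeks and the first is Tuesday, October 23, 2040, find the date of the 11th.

July 30, 2041

The 11th occurrence is 10 intervals after the first: 10 × 28 = 280 days after October 23, 2040.
October has 31 days — 8 days to the end of October leaves 272.
November has 30 days (242 left).
December has 31 days (211 left).
January has 31 days (180 left).
February has 28 days (152 left).
March has 31 days (121 left).
April has 30 days (91 left).
May has 31 days (60 left).
June has 30 days (30 left).
30 days into July → July 30, 2041.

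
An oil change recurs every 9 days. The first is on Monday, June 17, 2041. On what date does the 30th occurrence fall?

The 30th occurrence is 29 intervals after the first: 29 × 9 = 261 days after June 17, 2041.
June has 30 days — 13 days to the end of June leaves 248.
July has 31 days (217 left).
August has 31 days (186 left).
September has 30 days (156 left).
October has 31 days (125 left).
November has 30 days (95 left).
December has 31 days (64 left).
January has 31 days (33 left).
February has 28 days (5 left).
5 days into March → March 5, 2042.

March 5, 2042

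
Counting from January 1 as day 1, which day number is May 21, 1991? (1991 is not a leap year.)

141

Days in months before May: 31 + 28 + 31 + 30 = 120.
Plus 21 days into May → day 141.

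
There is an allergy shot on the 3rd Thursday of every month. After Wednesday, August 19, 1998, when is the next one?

August 1998 starts on a Saturday; its first Thursday is the 6th, so the 3rd Thursday is the 20th — August 20, 1998.
August 20, 1998 is after August 19, 1998, so that is the next one.

August 20, 1998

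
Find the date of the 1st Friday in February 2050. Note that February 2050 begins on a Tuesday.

4 February 2050

February 2050 begins on a Tuesday, so the first Friday is February 4 (3 days later).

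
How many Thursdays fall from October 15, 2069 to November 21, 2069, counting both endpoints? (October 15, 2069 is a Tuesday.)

October 15, 2069 is a Tuesday; the first Thursday on or after it is October 17, 2069 (2 days later).
From October 17, 2069 to November 21, 2069: 14 + 21 = 35 days (rest of October, November).
35 ÷ 7 = 5 full weeks with remainder 0, so 5 more Thursdays after the first → 6.

6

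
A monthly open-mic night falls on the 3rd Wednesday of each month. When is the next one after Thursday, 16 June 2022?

20 July 2022

June 2022 starts on a Wednesday; its first Wednesday is the 1st, so the 3rd Wednesday is the 15th — 15 June 2022.
That is not after 16 June 2022, so look at July 2022.
July 2022 starts on a Friday; its first Wednesday is the 6th, so the 3rd Wednesday is the 20th — 20 July 2022.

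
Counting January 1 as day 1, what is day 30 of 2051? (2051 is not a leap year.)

30 into Jan → Jan 30.

Jan 30, 2051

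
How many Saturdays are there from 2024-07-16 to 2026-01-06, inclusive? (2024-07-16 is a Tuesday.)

2024-07-16 is a Tuesday; the first Saturday on or after it is 2024-07-20 (4 days later).
From 2024-07-20 to 2026-01-06: 164 + 365 + 6 = 535 days (rest of 2024, 2025, to 2026-01-06 in 2026).
535 ÷ 7 = 76 full weeks with remainder 3, so 76 more Saturdays after the first → 77.

77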